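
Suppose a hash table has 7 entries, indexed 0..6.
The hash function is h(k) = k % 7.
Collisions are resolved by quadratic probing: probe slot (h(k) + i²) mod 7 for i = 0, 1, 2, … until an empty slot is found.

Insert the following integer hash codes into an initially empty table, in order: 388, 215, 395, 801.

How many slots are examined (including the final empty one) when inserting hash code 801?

388: h=3 -> slot 3
215: h=5 -> slot 5
395: h=3, probe 3,4 -> slot 4
801: h=3, probe 3,4,0 -> slot 0
Table: [801, ., ., 388, 395, 215, .]

3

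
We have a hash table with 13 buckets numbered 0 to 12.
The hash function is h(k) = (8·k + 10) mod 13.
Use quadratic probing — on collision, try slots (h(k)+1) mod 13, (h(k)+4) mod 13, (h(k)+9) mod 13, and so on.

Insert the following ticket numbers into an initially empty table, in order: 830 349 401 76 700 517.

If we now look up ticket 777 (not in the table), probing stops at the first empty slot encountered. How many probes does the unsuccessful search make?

830: h=7 => slot 7
349: h=7, probe 7,8 => slot 8
401: h=7, probe 7,8,11 => slot 11
76: h=7, probe 7,8,11,3 => slot 3
700: h=7, probe 7,8,11,3,10 => slot 10
517: h=12 => slot 12
Table: [., ., ., 76, ., ., ., 830, 349, ., 700, 401, 517]
Lookup 777: h=12, probe 12,0 → slot 0 empty, not found.

2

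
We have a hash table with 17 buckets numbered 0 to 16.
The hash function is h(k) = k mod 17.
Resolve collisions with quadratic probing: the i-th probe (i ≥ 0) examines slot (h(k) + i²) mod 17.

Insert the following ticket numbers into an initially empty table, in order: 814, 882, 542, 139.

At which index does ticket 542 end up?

Insert 814: h=15, slot 15 empty => index 15.
Insert 882: h=15, slot 15 occupied => index 16.
Insert 542: h=15, slots 15,16 occupied => index 2.
Insert 139: h=3, slot 3 empty => index 3.
Table: [∅, ∅, 542, 139, ∅, ∅, ∅, ∅, ∅, ∅, ∅, ∅, ∅, ∅, ∅, 814, 882]

2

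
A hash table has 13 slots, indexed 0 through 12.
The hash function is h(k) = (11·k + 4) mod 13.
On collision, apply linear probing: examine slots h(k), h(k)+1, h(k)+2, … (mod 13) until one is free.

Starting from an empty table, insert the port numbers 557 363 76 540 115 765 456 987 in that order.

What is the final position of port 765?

557: h=8 => slot 8
363: h=6 => slot 6
76: h=8, probe 8,9 => slot 9
540: h=3 => slot 3
115: h=8, probe 8,9,10 => slot 10
765: h=8, probe 8,9,10,11 => slot 11
456: h=2 => slot 2
987: h=6, probe 6,7 => slot 7
Table: [∅, ∅, 456, 540, ∅, ∅, 363, 987, 557, 76, 115, 765, ∅]

11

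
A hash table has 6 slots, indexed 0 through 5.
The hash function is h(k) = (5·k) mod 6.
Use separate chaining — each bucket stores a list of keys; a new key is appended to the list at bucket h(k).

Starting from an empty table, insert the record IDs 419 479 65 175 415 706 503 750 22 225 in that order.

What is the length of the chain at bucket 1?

419 -> bucket 1
479 -> bucket 1 (collision)
65 -> bucket 1 (collision)
175 -> bucket 5
415 -> bucket 5 (collision)
706 -> bucket 2
503 -> bucket 1 (collision)
750 -> bucket 0
22 -> bucket 2 (collision)
225 -> bucket 3
Final buckets:
0: 750
1: 419 -> 479 -> 65 -> 503
2: 706 -> 22
3: 225
4: —
5: 175 -> 415

4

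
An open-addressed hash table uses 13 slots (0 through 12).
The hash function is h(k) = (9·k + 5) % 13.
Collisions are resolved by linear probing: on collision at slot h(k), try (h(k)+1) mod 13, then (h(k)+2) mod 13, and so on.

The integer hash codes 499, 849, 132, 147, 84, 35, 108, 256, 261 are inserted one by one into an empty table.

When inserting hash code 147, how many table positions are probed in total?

Insert 499: h=11, slot 11 empty -> index 11.
Insert 849: h=2, slot 2 empty -> index 2.
Insert 132: h=10, slot 10 empty -> index 10.
Insert 147: h=2, slot 2 occupied -> index 3.
Insert 84: h=7, slot 7 empty -> index 7.
Insert 35: h=8, slot 8 empty -> index 8.
Insert 108: h=2, slots 2,3 occupied -> index 4.
Insert 256: h=8, slot 8 occupied -> index 9.
Insert 261: h=1, slot 1 empty -> index 1.
Table: [-, 261, 849, 147, 108, -, -, 84, 35, 256, 132, 499, -]

2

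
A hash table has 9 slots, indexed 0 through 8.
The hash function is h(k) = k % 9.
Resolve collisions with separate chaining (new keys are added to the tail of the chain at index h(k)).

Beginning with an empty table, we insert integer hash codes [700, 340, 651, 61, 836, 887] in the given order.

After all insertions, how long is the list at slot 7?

3

Insert 700: h=7, bucket 7 empty -> new chain.
Insert 340: h=7, bucket 7 nonempty -> append to chain.
Insert 651: h=3, bucket 3 empty -> new chain.
Insert 61: h=7, bucket 7 nonempty -> append to chain.
Insert 836: h=8, bucket 8 empty -> new chain.
Insert 887: h=5, bucket 5 empty -> new chain.
Final buckets:
0: _
1: _
2: _
3: 651
4: _
5: 887
6: _
7: 700 -> 340 -> 61
8: 836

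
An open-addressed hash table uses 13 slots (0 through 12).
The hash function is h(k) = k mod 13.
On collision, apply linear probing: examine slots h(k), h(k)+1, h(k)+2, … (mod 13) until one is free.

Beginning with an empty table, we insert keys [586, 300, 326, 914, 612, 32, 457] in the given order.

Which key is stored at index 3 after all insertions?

326

586 hashes to 1; slot 1 is free => place at 1.
300 hashes to 1; 1 taken => place at 2.
326 hashes to 1; 1,2 taken => place at 3.
914 hashes to 4; slot 4 is free => place at 4.
612 hashes to 1; 1,2,3,4 taken => place at 5.
32 hashes to 6; slot 6 is free => place at 6.
457 hashes to 2; 2,3,4,5,6 taken => place at 7.
Table: [., 586, 300, 326, 914, 612, 32, 457, ., ., ., ., .]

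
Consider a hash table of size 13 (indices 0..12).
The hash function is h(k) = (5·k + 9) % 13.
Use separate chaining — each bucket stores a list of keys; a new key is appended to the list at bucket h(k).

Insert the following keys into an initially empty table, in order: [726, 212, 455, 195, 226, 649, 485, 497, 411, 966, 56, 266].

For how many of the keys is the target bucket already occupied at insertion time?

726 -> bucket 12
212 -> bucket 3
455 -> bucket 9
195 -> bucket 9 (collision)
226 -> bucket 8
649 -> bucket 4
485 -> bucket 3 (collision)
497 -> bucket 11
411 -> bucket 10
966 -> bucket 3 (collision)
56 -> bucket 3 (collision)
266 -> bucket 0
Final buckets:
0: 266
1: —
2: —
3: 212 -> 485 -> 966 -> 56
4: 649
5: —
6: —
7: —
8: 226
9: 455 -> 195
10: 411
11: 497
12: 726

4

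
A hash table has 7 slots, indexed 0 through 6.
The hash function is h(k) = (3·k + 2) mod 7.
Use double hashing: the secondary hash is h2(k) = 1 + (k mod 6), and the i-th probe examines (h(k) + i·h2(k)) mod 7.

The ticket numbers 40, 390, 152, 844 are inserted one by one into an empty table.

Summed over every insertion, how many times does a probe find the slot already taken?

2

Insert 40: h=3, slot 3 empty -> index 3.
Insert 390: h=3, h2=1, slot 3 occupied -> index 4.
Insert 152: h=3, h2=3, slot 3 occupied -> index 6.
Insert 844: h=0, slot 0 empty -> index 0.
Table: [844, _, _, 40, 390, _, 152]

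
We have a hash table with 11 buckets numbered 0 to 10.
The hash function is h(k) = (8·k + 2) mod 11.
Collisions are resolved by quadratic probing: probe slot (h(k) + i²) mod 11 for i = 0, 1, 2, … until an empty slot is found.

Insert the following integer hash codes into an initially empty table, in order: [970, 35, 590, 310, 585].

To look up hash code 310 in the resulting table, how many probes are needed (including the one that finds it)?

3

Insert 970: h=7, slot 7 empty → index 7.
Insert 35: h=7, slot 7 occupied → index 8.
Insert 590: h=3, slot 3 empty → index 3.
Insert 310: h=7, slots 7,8 occupied → index 0.
Insert 585: h=7, slots 7,8,0 occupied → index 5.
Table: [310, _, _, 590, _, 585, _, 970, 35, _, _]
Lookup 310: h=7, probe 7,8,0 → found at 0.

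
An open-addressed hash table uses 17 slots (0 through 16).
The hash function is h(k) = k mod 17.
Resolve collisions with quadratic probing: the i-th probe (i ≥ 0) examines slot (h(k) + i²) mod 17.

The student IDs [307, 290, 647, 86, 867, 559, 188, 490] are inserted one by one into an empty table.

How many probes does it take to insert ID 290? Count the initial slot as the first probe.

307: h=1 → slot 1
290: h=1, probe 1,2 → slot 2
647: h=1, probe 1,2,5 → slot 5
86: h=1, probe 1,2,5,10 → slot 10
867: h=0 → slot 0
559: h=15 → slot 15
188: h=1, probe 1,2,5,10,0,9 → slot 9
490: h=14 → slot 14
Table: [867, 307, 290, -, -, 647, -, -, -, 188, 86, -, -, -, 490, 559, -]

2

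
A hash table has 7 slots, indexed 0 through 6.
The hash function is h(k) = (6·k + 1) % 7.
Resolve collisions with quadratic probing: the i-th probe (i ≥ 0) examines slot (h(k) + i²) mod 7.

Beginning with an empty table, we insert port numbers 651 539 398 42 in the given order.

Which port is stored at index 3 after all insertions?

651: h=1 -> slot 1
539: h=1, probe 1,2 -> slot 2
398: h=2, probe 2,3 -> slot 3
42: h=1, probe 1,2,5 -> slot 5
Table: [_, 651, 539, 398, _, 42, _]

398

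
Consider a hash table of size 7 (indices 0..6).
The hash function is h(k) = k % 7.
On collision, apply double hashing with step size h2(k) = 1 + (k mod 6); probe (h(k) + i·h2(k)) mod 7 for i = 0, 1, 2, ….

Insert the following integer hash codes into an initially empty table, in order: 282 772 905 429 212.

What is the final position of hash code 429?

6

282: h=2 → slot 2
772: h=2, h2=5, probe 2,0 → slot 0
905: h=2, h2=6, probe 2,1 → slot 1
429: h=2, h2=4, probe 2,6 → slot 6
212: h=2, h2=3, probe 2,5 → slot 5
Table: [772, 905, 282, ., ., 212, 429]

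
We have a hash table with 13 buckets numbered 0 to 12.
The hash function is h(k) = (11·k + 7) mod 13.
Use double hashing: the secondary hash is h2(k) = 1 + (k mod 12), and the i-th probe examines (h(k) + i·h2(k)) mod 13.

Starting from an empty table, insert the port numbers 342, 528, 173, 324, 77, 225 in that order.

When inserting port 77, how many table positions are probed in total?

342 hashes to 12; slot 12 is free -> place at 12.
528 hashes to 4; slot 4 is free -> place at 4.
173 hashes to 12, h2=6; 12 taken -> place at 5.
324 hashes to 9; slot 9 is free -> place at 9.
77 hashes to 9, h2=6; 9 taken -> place at 2.
225 hashes to 12, h2=10; 12,9 taken -> place at 6.
Table: [-, -, 77, -, 528, 173, 225, -, -, 324, -, -, 342]

2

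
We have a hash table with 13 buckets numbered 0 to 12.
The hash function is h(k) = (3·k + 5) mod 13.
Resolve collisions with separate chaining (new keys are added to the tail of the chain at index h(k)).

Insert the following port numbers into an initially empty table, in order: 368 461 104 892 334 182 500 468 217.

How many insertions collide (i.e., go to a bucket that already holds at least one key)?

368 → bucket 4
461 → bucket 10
104 → bucket 5
892 → bucket 3
334 → bucket 6
182 → bucket 5 (collision)
500 → bucket 10 (collision)
468 → bucket 5 (collision)
217 → bucket 6 (collision)
Final buckets:
0: —
1: —
2: —
3: 892
4: 368
5: 104 -> 182 -> 468
6: 334 -> 217
7: —
8: —
9: —
10: 461 -> 500
11: —
12: —

4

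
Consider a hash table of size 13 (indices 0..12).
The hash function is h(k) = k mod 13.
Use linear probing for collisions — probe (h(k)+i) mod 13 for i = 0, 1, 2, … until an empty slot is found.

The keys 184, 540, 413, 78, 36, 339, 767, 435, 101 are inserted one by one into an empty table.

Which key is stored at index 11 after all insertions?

184: h=2 → slot 2
540: h=7 → slot 7
413: h=10 → slot 10
78: h=0 → slot 0
36: h=10, probe 10,11 → slot 11
339: h=1 → slot 1
767: h=0, probe 0,1,2,3 → slot 3
435: h=6 → slot 6
101: h=10, probe 10,11,12 → slot 12
Table: [78, 339, 184, 767, _, _, 435, 540, _, _, 413, 36, 101]

36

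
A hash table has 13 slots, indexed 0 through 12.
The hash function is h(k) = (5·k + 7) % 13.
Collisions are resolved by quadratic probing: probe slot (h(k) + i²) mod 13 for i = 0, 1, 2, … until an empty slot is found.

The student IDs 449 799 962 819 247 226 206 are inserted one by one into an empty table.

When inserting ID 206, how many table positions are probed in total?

3

449 hashes to 3; slot 3 is free → place at 3.
799 hashes to 11; slot 11 is free → place at 11.
962 hashes to 7; slot 7 is free → place at 7.
819 hashes to 7; 7 taken → place at 8.
247 hashes to 7; 7,8,11,3 taken → place at 10.
226 hashes to 6; slot 6 is free → place at 6.
206 hashes to 10; 10,11 taken → place at 1.
Table: [_, 206, _, 449, _, _, 226, 962, 819, _, 247, 799, _]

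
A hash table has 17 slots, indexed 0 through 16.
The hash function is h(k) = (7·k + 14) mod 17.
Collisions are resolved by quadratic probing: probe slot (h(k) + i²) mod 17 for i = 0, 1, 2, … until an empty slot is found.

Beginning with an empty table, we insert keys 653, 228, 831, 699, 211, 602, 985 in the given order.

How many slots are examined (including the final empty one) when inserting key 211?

3

653 hashes to 12; slot 12 is free -> place at 12.
228 hashes to 12; 12 taken -> place at 13.
831 hashes to 0; slot 0 is free -> place at 0.
699 hashes to 11; slot 11 is free -> place at 11.
211 hashes to 12; 12,13 taken -> place at 16.
602 hashes to 12; 12,13,16 taken -> place at 4.
985 hashes to 7; slot 7 is free -> place at 7.
Table: [831, ., ., ., 602, ., ., 985, ., ., ., 699, 653, 228, ., ., 211]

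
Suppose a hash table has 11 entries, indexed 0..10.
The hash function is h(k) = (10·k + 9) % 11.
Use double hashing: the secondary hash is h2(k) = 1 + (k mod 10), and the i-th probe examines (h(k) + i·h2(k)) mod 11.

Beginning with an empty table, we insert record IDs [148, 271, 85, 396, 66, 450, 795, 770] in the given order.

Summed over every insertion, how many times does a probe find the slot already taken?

3

Insert 148: h=4, slot 4 empty -> index 4.
Insert 271: h=2, slot 2 empty -> index 2.
Insert 85: h=1, slot 1 empty -> index 1.
Insert 396: h=9, slot 9 empty -> index 9.
Insert 66: h=9, h2=7, slot 9 occupied -> index 5.
Insert 450: h=10, slot 10 empty -> index 10.
Insert 795: h=6, slot 6 empty -> index 6.
Insert 770: h=9, h2=1, slots 9,10 occupied -> index 0.
Table: [770, 85, 271, ., 148, 66, 795, ., ., 396, 450]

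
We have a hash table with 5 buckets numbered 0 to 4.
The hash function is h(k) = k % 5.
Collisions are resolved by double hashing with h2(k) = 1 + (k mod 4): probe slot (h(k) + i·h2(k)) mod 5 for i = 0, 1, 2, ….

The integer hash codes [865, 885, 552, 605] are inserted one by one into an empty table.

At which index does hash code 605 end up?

865: h=0 -> slot 0
885: h=0, h2=2, probe 0,2 -> slot 2
552: h=2, h2=1, probe 2,3 -> slot 3
605: h=0, h2=2, probe 0,2,4 -> slot 4
Table: [865, ∅, 885, 552, 605]

4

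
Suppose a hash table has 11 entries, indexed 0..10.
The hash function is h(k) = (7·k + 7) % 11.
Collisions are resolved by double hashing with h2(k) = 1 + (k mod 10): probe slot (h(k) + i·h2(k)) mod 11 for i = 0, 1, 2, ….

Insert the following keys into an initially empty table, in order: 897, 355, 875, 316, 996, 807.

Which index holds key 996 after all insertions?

1

897: h=5 => slot 5
355: h=6 => slot 6
875: h=5, h2=6, probe 5,0 => slot 0
316: h=8 => slot 8
996: h=5, h2=7, probe 5,1 => slot 1
807: h=2 => slot 2
Table: [875, 996, 807, —, —, 897, 355, —, 316, —, —]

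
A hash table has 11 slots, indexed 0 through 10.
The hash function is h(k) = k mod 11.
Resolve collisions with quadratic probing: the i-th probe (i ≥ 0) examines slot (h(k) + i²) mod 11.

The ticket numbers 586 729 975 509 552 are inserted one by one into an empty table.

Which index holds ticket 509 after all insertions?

1

Insert 586: h=3, slot 3 empty -> index 3.
Insert 729: h=3, slot 3 occupied -> index 4.
Insert 975: h=7, slot 7 empty -> index 7.
Insert 509: h=3, slots 3,4,7 occupied -> index 1.
Insert 552: h=2, slot 2 empty -> index 2.
Table: [—, 509, 552, 586, 729, —, —, 975, —, —, —]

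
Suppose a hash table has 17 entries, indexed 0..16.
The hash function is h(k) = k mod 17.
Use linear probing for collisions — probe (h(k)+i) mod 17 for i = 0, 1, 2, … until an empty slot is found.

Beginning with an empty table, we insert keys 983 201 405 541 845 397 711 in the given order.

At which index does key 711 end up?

1

Insert 983: h=14, slot 14 empty => index 14.
Insert 201: h=14, slot 14 occupied => index 15.
Insert 405: h=14, slots 14,15 occupied => index 16.
Insert 541: h=14, slots 14,15,16 occupied => index 0.
Insert 845: h=12, slot 12 empty => index 12.
Insert 397: h=6, slot 6 empty => index 6.
Insert 711: h=14, slots 14,15,16,0 occupied => index 1.
Table: [541, 711, ∅, ∅, ∅, ∅, 397, ∅, ∅, ∅, ∅, ∅, 845, ∅, 983, 201, 405]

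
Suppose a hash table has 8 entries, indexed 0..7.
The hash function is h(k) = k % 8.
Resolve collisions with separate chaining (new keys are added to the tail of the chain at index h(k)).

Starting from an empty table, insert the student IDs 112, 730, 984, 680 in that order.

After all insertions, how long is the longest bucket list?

3

Insert 112: h=0, bucket 0 empty -> new chain.
Insert 730: h=2, bucket 2 empty -> new chain.
Insert 984: h=0, bucket 0 nonempty -> append to chain.
Insert 680: h=0, bucket 0 nonempty -> append to chain.
Final buckets:
0: 112 -> 984 -> 680
1: -
2: 730
3: -
4: -
5: -
6: -
7: -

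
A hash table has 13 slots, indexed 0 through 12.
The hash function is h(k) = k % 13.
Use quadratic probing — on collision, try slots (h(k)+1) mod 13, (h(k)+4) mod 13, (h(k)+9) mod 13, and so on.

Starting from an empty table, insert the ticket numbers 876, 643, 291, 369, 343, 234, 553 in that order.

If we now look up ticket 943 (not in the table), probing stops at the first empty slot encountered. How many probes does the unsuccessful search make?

3

876: h=5 -> slot 5
643: h=6 -> slot 6
291: h=5, probe 5,6,9 -> slot 9
369: h=5, probe 5,6,9,1 -> slot 1
343: h=5, probe 5,6,9,1,8 -> slot 8
234: h=0 -> slot 0
553: h=7 -> slot 7
Table: [234, 369, ∅, ∅, ∅, 876, 643, 553, 343, 291, ∅, ∅, ∅]
Lookup 943: h=7, probe 7,8,11 → slot 11 empty, not found.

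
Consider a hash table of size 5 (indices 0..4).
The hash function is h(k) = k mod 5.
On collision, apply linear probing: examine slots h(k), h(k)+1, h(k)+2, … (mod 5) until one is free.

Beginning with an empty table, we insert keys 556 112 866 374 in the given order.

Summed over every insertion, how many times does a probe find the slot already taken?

556: h=1 => slot 1
112: h=2 => slot 2
866: h=1, probe 1,2,3 => slot 3
374: h=4 => slot 4
Table: [_, 556, 112, 866, 374]

2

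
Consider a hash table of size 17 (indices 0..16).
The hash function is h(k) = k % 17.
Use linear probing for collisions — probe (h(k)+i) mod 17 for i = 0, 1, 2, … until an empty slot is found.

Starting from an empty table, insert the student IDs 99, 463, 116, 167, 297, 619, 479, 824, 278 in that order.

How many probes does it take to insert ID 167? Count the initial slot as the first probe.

3

99 hashes to 14; slot 14 is free -> place at 14.
463 hashes to 4; slot 4 is free -> place at 4.
116 hashes to 14; 14 taken -> place at 15.
167 hashes to 14; 14,15 taken -> place at 16.
297 hashes to 8; slot 8 is free -> place at 8.
619 hashes to 7; slot 7 is free -> place at 7.
479 hashes to 3; slot 3 is free -> place at 3.
824 hashes to 8; 8 taken -> place at 9.
278 hashes to 6; slot 6 is free -> place at 6.
Table: [-, -, -, 479, 463, -, 278, 619, 297, 824, -, -, -, -, 99, 116, 167]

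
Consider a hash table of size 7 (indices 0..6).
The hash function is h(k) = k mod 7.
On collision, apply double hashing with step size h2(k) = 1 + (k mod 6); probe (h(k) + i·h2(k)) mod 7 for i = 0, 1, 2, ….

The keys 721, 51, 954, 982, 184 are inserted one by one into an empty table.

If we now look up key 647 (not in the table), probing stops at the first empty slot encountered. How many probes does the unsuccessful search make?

5

721 hashes to 0; slot 0 is free -> place at 0.
51 hashes to 2; slot 2 is free -> place at 2.
954 hashes to 2, h2=1; 2 taken -> place at 3.
982 hashes to 2, h2=5; 2,0 taken -> place at 5.
184 hashes to 2, h2=5; 2,0,5,3 taken -> place at 1.
Table: [721, 184, 51, 954, -, 982, -]
Lookup 647: h=3, h2=6, probe 3,2,1,0,6 → slot 6 empty, not found.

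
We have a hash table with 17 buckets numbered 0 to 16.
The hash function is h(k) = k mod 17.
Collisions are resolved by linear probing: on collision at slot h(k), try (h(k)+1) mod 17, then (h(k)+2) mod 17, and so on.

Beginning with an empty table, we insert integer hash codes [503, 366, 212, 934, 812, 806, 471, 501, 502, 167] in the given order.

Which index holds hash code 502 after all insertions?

503 hashes to 10; slot 10 is free -> place at 10.
366 hashes to 9; slot 9 is free -> place at 9.
212 hashes to 8; slot 8 is free -> place at 8.
934 hashes to 16; slot 16 is free -> place at 16.
812 hashes to 13; slot 13 is free -> place at 13.
806 hashes to 7; slot 7 is free -> place at 7.
471 hashes to 12; slot 12 is free -> place at 12.
501 hashes to 8; 8,9,10 taken -> place at 11.
502 hashes to 9; 9,10,11,12,13 taken -> place at 14.
167 hashes to 14; 14 taken -> place at 15.
Table: [-, -, -, -, -, -, -, 806, 212, 366, 503, 501, 471, 812, 502, 167, 934]

14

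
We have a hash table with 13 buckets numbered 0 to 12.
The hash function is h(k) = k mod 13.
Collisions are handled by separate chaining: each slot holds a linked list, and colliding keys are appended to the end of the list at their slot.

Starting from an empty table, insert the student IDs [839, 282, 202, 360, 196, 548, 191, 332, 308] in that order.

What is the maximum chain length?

4

839 -> bucket 7
282 -> bucket 9
202 -> bucket 7 (collision)
360 -> bucket 9 (collision)
196 -> bucket 1
548 -> bucket 2
191 -> bucket 9 (collision)
332 -> bucket 7 (collision)
308 -> bucket 9 (collision)
Final buckets:
0: -
1: 196
2: 548
3: -
4: -
5: -
6: -
7: 839 -> 202 -> 332
8: -
9: 282 -> 360 -> 191 -> 308
10: -
11: -
12: -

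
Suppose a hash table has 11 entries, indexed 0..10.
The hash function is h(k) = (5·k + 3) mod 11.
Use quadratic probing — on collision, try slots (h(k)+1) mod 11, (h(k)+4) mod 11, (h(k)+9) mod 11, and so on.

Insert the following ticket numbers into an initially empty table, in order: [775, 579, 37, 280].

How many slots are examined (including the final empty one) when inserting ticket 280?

Insert 775: h=6, slot 6 empty -> index 6.
Insert 579: h=5, slot 5 empty -> index 5.
Insert 37: h=1, slot 1 empty -> index 1.
Insert 280: h=6, slot 6 occupied -> index 7.
Table: [., 37, ., ., ., 579, 775, 280, ., ., .]

2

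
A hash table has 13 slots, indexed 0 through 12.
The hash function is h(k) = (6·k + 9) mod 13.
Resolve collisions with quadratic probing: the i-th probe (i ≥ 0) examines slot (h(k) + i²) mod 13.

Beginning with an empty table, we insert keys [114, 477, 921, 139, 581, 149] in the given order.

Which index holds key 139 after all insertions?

Insert 114: h=4, slot 4 empty -> index 4.
Insert 477: h=11, slot 11 empty -> index 11.
Insert 921: h=10, slot 10 empty -> index 10.
Insert 139: h=11, slot 11 occupied -> index 12.
Insert 581: h=11, slots 11,12 occupied -> index 2.
Insert 149: h=6, slot 6 empty -> index 6.
Table: [∅, ∅, 581, ∅, 114, ∅, 149, ∅, ∅, ∅, 921, 477, 139]

12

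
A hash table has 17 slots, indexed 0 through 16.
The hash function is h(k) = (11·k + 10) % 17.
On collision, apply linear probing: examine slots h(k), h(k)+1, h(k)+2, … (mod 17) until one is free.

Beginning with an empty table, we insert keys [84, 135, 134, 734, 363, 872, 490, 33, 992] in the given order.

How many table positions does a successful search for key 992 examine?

3

84 hashes to 16; slot 16 is free => place at 16.
135 hashes to 16; 16 taken => place at 0.
134 hashes to 5; slot 5 is free => place at 5.
734 hashes to 9; slot 9 is free => place at 9.
363 hashes to 8; slot 8 is free => place at 8.
872 hashes to 14; slot 14 is free => place at 14.
490 hashes to 11; slot 11 is free => place at 11.
33 hashes to 16; 16,0 taken => place at 1.
992 hashes to 8; 8,9 taken => place at 10.
Table: [135, 33, -, -, -, 134, -, -, 363, 734, 992, 490, -, -, 872, -, 84]
Lookup 992: h=8, probe 8,9,10 → found at 10.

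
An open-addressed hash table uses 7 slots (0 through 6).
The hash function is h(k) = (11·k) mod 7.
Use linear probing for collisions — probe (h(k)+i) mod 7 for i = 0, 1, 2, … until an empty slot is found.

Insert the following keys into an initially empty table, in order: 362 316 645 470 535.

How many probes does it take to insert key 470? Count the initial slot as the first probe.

4

362: h=6 → slot 6
316: h=4 → slot 4
645: h=4, probe 4,5 → slot 5
470: h=4, probe 4,5,6,0 → slot 0
535: h=5, probe 5,6,0,1 → slot 1
Table: [470, 535, _, _, 316, 645, 362]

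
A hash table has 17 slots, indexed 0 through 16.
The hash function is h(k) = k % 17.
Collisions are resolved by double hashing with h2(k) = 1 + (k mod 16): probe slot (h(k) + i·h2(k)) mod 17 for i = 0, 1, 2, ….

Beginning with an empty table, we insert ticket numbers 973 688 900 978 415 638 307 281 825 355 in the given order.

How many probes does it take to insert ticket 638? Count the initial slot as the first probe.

Insert 973: h=4, slot 4 empty => index 4.
Insert 688: h=8, slot 8 empty => index 8.
Insert 900: h=16, slot 16 empty => index 16.
Insert 978: h=9, slot 9 empty => index 9.
Insert 415: h=7, slot 7 empty => index 7.
Insert 638: h=9, h2=15, slots 9,7 occupied => index 5.
Insert 307: h=1, slot 1 empty => index 1.
Insert 281: h=9, h2=10, slot 9 occupied => index 2.
Insert 825: h=9, h2=10, slots 9,2 occupied => index 12.
Insert 355: h=15, slot 15 empty => index 15.
Table: [—, 307, 281, —, 973, 638, —, 415, 688, 978, —, —, 825, —, —, 355, 900]

3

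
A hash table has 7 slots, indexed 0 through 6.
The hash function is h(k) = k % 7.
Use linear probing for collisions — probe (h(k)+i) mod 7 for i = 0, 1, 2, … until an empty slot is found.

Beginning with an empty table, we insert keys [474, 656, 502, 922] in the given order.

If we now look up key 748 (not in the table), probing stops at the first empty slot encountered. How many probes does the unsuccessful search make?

4

Insert 474: h=5, slot 5 empty -> index 5.
Insert 656: h=5, slot 5 occupied -> index 6.
Insert 502: h=5, slots 5,6 occupied -> index 0.
Insert 922: h=5, slots 5,6,0 occupied -> index 1.
Table: [502, 922, -, -, -, 474, 656]
Lookup 748: h=6, probe 6,0,1,2 → slot 2 empty, not found.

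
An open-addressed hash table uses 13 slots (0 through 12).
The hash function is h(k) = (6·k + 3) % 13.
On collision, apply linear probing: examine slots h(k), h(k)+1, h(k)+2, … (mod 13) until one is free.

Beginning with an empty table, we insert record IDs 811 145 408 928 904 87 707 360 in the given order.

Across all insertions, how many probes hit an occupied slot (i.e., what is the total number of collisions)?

12

811: h=7 => slot 7
145: h=2 => slot 2
408: h=7, probe 7,8 => slot 8
928: h=7, probe 7,8,9 => slot 9
904: h=6 => slot 6
87: h=5 => slot 5
707: h=7, probe 7,8,9,10 => slot 10
360: h=5, probe 5,6,7,8,9,10,11 => slot 11
Table: [_, _, 145, _, _, 87, 904, 811, 408, 928, 707, 360, _]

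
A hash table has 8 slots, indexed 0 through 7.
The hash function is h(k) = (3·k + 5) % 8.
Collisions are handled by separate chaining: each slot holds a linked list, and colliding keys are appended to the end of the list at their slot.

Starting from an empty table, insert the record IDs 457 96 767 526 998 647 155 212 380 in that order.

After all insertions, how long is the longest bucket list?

2

Insert 457: h=0, bucket 0 empty → new chain.
Insert 96: h=5, bucket 5 empty → new chain.
Insert 767: h=2, bucket 2 empty → new chain.
Insert 526: h=7, bucket 7 empty → new chain.
Insert 998: h=7, bucket 7 nonempty → append to chain.
Insert 647: h=2, bucket 2 nonempty → append to chain.
Insert 155: h=6, bucket 6 empty → new chain.
Insert 212: h=1, bucket 1 empty → new chain.
Insert 380: h=1, bucket 1 nonempty → append to chain.
Final buckets:
0: 457
1: 212 -> 380
2: 767 -> 647
3: _
4: _
5: 96
6: 155
7: 526 -> 998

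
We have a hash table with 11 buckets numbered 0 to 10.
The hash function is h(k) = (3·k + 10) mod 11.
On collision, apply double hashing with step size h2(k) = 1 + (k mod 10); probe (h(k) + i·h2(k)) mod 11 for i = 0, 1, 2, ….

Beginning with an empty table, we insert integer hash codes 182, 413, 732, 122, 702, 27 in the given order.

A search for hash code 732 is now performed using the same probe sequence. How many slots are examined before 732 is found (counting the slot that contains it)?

182 hashes to 6; slot 6 is free → place at 6.
413 hashes to 6, h2=4; 6 taken → place at 10.
732 hashes to 6, h2=3; 6 taken → place at 9.
122 hashes to 2; slot 2 is free → place at 2.
702 hashes to 4; slot 4 is free → place at 4.
27 hashes to 3; slot 3 is free → place at 3.
Table: [—, —, 122, 27, 702, —, 182, —, —, 732, 413]
Lookup 732: h=6, h2=3, probe 6,9 → found at 9.

2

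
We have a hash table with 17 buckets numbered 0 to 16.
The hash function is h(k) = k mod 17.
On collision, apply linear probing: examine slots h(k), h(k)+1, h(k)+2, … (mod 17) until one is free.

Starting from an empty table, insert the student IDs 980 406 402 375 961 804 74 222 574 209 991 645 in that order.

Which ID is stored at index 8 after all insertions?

991

980 hashes to 11; slot 11 is free -> place at 11.
406 hashes to 15; slot 15 is free -> place at 15.
402 hashes to 11; 11 taken -> place at 12.
375 hashes to 1; slot 1 is free -> place at 1.
961 hashes to 9; slot 9 is free -> place at 9.
804 hashes to 5; slot 5 is free -> place at 5.
74 hashes to 6; slot 6 is free -> place at 6.
222 hashes to 1; 1 taken -> place at 2.
574 hashes to 13; slot 13 is free -> place at 13.
209 hashes to 5; 5,6 taken -> place at 7.
991 hashes to 5; 5,6,7 taken -> place at 8.
645 hashes to 16; slot 16 is free -> place at 16.
Table: [-, 375, 222, -, -, 804, 74, 209, 991, 961, -, 980, 402, 574, -, 406, 645]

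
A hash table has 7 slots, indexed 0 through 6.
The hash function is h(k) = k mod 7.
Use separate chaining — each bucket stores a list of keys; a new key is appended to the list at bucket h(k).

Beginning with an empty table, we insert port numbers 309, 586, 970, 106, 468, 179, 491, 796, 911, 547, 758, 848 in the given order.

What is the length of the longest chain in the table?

309 → bucket 1
586 → bucket 5
970 → bucket 4
106 → bucket 1 (collision)
468 → bucket 6
179 → bucket 4 (collision)
491 → bucket 1 (collision)
796 → bucket 5 (collision)
911 → bucket 1 (collision)
547 → bucket 1 (collision)
758 → bucket 2
848 → bucket 1 (collision)
Final buckets:
0: ∅
1: 309 -> 106 -> 491 -> 911 -> 547 -> 848
2: 758
3: ∅
4: 970 -> 179
5: 586 -> 796
6: 468

6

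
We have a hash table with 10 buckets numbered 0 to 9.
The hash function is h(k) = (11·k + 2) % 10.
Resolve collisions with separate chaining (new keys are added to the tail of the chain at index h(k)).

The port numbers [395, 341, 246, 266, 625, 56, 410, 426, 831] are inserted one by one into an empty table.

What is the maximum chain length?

4

Insert 395: h=7, bucket 7 empty -> new chain.
Insert 341: h=3, bucket 3 empty -> new chain.
Insert 246: h=8, bucket 8 empty -> new chain.
Insert 266: h=8, bucket 8 nonempty -> append to chain.
Insert 625: h=7, bucket 7 nonempty -> append to chain.
Insert 56: h=8, bucket 8 nonempty -> append to chain.
Insert 410: h=2, bucket 2 empty -> new chain.
Insert 426: h=8, bucket 8 nonempty -> append to chain.
Insert 831: h=3, bucket 3 nonempty -> append to chain.
Final buckets:
0: ∅
1: ∅
2: 410
3: 341 -> 831
4: ∅
5: ∅
6: ∅
7: 395 -> 625
8: 246 -> 266 -> 56 -> 426
9: ∅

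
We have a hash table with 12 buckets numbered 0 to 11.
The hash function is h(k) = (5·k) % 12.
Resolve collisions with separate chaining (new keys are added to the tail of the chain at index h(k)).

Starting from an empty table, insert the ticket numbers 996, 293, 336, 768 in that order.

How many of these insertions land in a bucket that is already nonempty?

Insert 996: h=0, bucket 0 empty → new chain.
Insert 293: h=1, bucket 1 empty → new chain.
Insert 336: h=0, bucket 0 nonempty → append to chain.
Insert 768: h=0, bucket 0 nonempty → append to chain.
Final buckets:
0: 996 -> 336 -> 768
1: 293
2: -
3: -
4: -
5: -
6: -
7: -
8: -
9: -
10: -
11: -

2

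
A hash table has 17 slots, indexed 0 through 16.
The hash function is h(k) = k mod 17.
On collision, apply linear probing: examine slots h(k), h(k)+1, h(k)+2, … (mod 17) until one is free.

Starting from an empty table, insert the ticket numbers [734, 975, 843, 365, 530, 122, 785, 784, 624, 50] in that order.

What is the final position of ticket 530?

4

Insert 734: h=3, slot 3 empty → index 3.
Insert 975: h=6, slot 6 empty → index 6.
Insert 843: h=10, slot 10 empty → index 10.
Insert 365: h=8, slot 8 empty → index 8.
Insert 530: h=3, slot 3 occupied → index 4.
Insert 122: h=3, slots 3,4 occupied → index 5.
Insert 785: h=3, slots 3,4,5,6 occupied → index 7.
Insert 784: h=2, slot 2 empty → index 2.
Insert 624: h=12, slot 12 empty → index 12.
Insert 50: h=16, slot 16 empty → index 16.
Table: [—, —, 784, 734, 530, 122, 975, 785, 365, —, 843, —, 624, —, —, —, 50]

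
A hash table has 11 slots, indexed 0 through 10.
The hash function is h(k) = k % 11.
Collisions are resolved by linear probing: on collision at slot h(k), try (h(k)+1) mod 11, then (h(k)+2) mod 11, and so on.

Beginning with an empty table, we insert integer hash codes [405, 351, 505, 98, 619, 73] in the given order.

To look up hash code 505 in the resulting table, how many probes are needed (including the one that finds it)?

Insert 405: h=9, slot 9 empty -> index 9.
Insert 351: h=10, slot 10 empty -> index 10.
Insert 505: h=10, slot 10 occupied -> index 0.
Insert 98: h=10, slots 10,0 occupied -> index 1.
Insert 619: h=3, slot 3 empty -> index 3.
Insert 73: h=7, slot 7 empty -> index 7.
Table: [505, 98, —, 619, —, —, —, 73, —, 405, 351]
Lookup 505: h=10, probe 10,0 → found at 0.

2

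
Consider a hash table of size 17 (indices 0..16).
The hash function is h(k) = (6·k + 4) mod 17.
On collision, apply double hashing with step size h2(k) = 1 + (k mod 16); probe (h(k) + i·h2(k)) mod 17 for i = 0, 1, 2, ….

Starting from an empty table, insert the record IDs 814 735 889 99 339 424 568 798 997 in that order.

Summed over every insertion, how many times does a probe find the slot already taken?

2

814: h=9 => slot 9
735: h=11 => slot 11
889: h=0 => slot 0
99: h=3 => slot 3
339: h=15 => slot 15
424: h=15, h2=9, probe 15,7 => slot 7
568: h=12 => slot 12
798: h=15, h2=15, probe 15,13 => slot 13
997: h=2 => slot 2
Table: [889, ., 997, 99, ., ., ., 424, ., 814, ., 735, 568, 798, ., 339, .]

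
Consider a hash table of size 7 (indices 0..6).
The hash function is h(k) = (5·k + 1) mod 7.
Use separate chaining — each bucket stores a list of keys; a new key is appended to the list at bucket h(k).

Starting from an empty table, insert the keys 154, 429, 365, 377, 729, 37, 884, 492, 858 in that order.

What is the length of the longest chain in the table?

4

154 -> bucket 1
429 -> bucket 4
365 -> bucket 6
377 -> bucket 3
729 -> bucket 6 (collision)
37 -> bucket 4 (collision)
884 -> bucket 4 (collision)
492 -> bucket 4 (collision)
858 -> bucket 0
Final buckets:
0: 858
1: 154
2: _
3: 377
4: 429 -> 37 -> 884 -> 492
5: _
6: 365 -> 729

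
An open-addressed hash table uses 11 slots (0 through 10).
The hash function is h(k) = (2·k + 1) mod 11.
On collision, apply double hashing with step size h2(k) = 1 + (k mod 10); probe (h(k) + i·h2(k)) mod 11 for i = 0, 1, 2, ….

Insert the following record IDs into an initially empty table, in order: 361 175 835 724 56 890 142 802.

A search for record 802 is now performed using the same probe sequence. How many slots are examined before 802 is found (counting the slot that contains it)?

361 hashes to 8; slot 8 is free -> place at 8.
175 hashes to 10; slot 10 is free -> place at 10.
835 hashes to 10, h2=6; 10 taken -> place at 5.
724 hashes to 8, h2=5; 8 taken -> place at 2.
56 hashes to 3; slot 3 is free -> place at 3.
890 hashes to 10, h2=1; 10 taken -> place at 0.
142 hashes to 10, h2=3; 10,2,5,8,0,3 taken -> place at 6.
802 hashes to 10, h2=3; 10,2,5,8,0,3,6 taken -> place at 9.
Table: [890, ., 724, 56, ., 835, 142, ., 361, 802, 175]
Lookup 802: h=10, h2=3, probe 10,2,5,8,0,3,6,9 → found at 9.

8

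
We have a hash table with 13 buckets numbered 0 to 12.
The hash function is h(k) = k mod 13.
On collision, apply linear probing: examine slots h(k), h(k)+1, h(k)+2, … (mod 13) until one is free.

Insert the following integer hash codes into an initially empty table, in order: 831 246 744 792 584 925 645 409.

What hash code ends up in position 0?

246

Insert 831: h=12, slot 12 empty → index 12.
Insert 246: h=12, slot 12 occupied → index 0.
Insert 744: h=3, slot 3 empty → index 3.
Insert 792: h=12, slots 12,0 occupied → index 1.
Insert 584: h=12, slots 12,0,1 occupied → index 2.
Insert 925: h=2, slots 2,3 occupied → index 4.
Insert 645: h=8, slot 8 empty → index 8.
Insert 409: h=6, slot 6 empty → index 6.
Table: [246, 792, 584, 744, 925, ∅, 409, ∅, 645, ∅, ∅, ∅, 831]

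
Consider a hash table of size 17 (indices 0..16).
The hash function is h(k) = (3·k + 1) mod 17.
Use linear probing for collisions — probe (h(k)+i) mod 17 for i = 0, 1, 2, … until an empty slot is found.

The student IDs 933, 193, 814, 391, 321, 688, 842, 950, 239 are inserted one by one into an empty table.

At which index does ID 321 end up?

933 hashes to 12; slot 12 is free → place at 12.
193 hashes to 2; slot 2 is free → place at 2.
814 hashes to 12; 12 taken → place at 13.
391 hashes to 1; slot 1 is free → place at 1.
321 hashes to 12; 12,13 taken → place at 14.
688 hashes to 8; slot 8 is free → place at 8.
842 hashes to 11; slot 11 is free → place at 11.
950 hashes to 12; 12,13,14 taken → place at 15.
239 hashes to 4; slot 4 is free → place at 4.
Table: [-, 391, 193, -, 239, -, -, -, 688, -, -, 842, 933, 814, 321, 950, -]

14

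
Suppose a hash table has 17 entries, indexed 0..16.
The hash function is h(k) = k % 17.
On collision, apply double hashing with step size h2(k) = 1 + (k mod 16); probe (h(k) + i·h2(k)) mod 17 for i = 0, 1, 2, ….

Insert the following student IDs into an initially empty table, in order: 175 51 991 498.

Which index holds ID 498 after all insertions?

Insert 175: h=5, slot 5 empty => index 5.
Insert 51: h=0, slot 0 empty => index 0.
Insert 991: h=5, h2=16, slot 5 occupied => index 4.
Insert 498: h=5, h2=3, slot 5 occupied => index 8.
Table: [51, —, —, —, 991, 175, —, —, 498, —, —, —, —, —, —, —, —]

8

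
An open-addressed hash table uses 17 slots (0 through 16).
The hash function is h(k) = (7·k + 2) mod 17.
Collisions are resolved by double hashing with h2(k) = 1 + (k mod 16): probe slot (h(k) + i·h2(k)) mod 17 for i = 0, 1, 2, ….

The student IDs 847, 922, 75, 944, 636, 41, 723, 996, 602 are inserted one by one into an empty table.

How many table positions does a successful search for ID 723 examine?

Insert 847: h=15, slot 15 empty => index 15.
Insert 922: h=13, slot 13 empty => index 13.
Insert 75: h=0, slot 0 empty => index 0.
Insert 944: h=14, slot 14 empty => index 14.
Insert 636: h=0, h2=13, slots 0,13 occupied => index 9.
Insert 41: h=0, h2=10, slot 0 occupied => index 10.
Insert 723: h=14, h2=4, slot 14 occupied => index 1.
Insert 996: h=4, slot 4 empty => index 4.
Insert 602: h=0, h2=11, slot 0 occupied => index 11.
Table: [75, 723, ., ., 996, ., ., ., ., 636, 41, 602, ., 922, 944, 847, .]
Lookup 723: h=14, h2=4, probe 14,1 → found at 1.

2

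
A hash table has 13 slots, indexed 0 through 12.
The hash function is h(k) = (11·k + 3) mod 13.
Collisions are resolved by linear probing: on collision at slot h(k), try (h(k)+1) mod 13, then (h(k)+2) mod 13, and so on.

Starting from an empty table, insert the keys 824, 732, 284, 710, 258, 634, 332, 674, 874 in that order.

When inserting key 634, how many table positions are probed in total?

824 hashes to 6; slot 6 is free => place at 6.
732 hashes to 8; slot 8 is free => place at 8.
284 hashes to 7; slot 7 is free => place at 7.
710 hashes to 0; slot 0 is free => place at 0.
258 hashes to 7; 7,8 taken => place at 9.
634 hashes to 9; 9 taken => place at 10.
332 hashes to 2; slot 2 is free => place at 2.
674 hashes to 7; 7,8,9,10 taken => place at 11.
874 hashes to 10; 10,11 taken => place at 12.
Table: [710, —, 332, —, —, —, 824, 284, 732, 258, 634, 674, 874]

2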